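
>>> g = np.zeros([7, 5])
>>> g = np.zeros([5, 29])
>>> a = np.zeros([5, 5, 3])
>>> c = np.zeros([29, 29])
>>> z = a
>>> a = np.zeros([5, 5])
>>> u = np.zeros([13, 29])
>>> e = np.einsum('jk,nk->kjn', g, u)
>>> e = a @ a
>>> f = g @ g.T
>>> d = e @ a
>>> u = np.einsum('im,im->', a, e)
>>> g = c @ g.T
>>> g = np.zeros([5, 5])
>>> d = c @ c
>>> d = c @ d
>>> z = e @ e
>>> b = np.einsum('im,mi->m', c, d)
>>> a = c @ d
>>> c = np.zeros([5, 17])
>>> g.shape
(5, 5)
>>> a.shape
(29, 29)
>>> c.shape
(5, 17)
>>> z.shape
(5, 5)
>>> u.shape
()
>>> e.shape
(5, 5)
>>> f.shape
(5, 5)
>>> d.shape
(29, 29)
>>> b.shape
(29,)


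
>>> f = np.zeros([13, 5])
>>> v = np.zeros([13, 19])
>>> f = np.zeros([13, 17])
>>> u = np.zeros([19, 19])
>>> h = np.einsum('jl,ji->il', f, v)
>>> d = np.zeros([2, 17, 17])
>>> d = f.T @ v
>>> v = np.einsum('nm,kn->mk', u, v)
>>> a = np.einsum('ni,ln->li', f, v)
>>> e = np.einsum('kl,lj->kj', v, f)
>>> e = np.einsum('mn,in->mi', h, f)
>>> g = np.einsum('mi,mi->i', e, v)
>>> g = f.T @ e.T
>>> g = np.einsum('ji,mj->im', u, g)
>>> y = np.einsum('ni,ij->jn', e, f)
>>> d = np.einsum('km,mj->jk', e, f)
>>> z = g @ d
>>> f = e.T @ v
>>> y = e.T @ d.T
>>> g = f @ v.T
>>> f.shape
(13, 13)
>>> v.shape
(19, 13)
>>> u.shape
(19, 19)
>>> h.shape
(19, 17)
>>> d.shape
(17, 19)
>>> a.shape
(19, 17)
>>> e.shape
(19, 13)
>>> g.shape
(13, 19)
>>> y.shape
(13, 17)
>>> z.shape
(19, 19)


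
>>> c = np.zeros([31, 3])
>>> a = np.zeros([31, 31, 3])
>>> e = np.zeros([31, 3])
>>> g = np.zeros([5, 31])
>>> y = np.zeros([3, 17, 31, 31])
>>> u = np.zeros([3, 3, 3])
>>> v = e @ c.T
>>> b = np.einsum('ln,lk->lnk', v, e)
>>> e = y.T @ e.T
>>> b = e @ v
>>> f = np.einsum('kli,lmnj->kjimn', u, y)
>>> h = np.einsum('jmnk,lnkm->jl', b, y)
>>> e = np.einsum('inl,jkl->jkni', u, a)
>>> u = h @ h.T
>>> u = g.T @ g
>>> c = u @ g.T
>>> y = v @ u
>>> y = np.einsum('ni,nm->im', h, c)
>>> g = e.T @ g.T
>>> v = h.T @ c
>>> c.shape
(31, 5)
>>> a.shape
(31, 31, 3)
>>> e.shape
(31, 31, 3, 3)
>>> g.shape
(3, 3, 31, 5)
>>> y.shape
(3, 5)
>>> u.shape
(31, 31)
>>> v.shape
(3, 5)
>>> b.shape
(31, 31, 17, 31)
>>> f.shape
(3, 31, 3, 17, 31)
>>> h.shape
(31, 3)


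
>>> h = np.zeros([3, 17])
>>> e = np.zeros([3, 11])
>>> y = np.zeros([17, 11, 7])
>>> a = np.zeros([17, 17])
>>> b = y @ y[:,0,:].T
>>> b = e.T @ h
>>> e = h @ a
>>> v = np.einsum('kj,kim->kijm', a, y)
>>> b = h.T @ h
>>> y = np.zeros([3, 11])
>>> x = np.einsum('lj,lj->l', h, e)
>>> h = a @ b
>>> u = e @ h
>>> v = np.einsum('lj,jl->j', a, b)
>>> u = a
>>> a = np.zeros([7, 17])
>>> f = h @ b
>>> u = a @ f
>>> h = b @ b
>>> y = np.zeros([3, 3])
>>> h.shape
(17, 17)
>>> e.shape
(3, 17)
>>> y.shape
(3, 3)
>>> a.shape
(7, 17)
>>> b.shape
(17, 17)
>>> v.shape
(17,)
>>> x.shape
(3,)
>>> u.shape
(7, 17)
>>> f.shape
(17, 17)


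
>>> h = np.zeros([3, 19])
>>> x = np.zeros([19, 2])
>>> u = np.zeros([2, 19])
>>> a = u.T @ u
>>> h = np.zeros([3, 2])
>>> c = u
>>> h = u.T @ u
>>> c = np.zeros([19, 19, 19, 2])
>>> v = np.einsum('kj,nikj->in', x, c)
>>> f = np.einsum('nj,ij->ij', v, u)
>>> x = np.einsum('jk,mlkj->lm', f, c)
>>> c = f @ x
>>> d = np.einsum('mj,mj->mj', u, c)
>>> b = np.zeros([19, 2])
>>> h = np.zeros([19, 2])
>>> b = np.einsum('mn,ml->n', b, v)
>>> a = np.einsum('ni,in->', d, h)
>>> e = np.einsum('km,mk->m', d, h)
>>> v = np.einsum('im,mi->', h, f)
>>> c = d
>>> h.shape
(19, 2)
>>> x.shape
(19, 19)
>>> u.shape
(2, 19)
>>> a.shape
()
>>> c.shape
(2, 19)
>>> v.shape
()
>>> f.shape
(2, 19)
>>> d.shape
(2, 19)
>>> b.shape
(2,)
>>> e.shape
(19,)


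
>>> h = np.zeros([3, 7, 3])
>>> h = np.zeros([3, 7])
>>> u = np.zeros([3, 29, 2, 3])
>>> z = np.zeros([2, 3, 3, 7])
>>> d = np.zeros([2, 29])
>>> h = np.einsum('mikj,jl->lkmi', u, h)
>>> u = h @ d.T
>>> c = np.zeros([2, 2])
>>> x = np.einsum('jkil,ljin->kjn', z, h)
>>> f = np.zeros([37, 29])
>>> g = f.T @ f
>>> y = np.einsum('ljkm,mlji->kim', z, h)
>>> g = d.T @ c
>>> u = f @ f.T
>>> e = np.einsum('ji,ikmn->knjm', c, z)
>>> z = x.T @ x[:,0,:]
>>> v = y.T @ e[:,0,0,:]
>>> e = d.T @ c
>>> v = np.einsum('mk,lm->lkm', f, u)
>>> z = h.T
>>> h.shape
(7, 2, 3, 29)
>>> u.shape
(37, 37)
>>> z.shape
(29, 3, 2, 7)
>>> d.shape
(2, 29)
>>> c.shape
(2, 2)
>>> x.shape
(3, 2, 29)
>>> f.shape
(37, 29)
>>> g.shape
(29, 2)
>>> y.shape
(3, 29, 7)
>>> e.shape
(29, 2)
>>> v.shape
(37, 29, 37)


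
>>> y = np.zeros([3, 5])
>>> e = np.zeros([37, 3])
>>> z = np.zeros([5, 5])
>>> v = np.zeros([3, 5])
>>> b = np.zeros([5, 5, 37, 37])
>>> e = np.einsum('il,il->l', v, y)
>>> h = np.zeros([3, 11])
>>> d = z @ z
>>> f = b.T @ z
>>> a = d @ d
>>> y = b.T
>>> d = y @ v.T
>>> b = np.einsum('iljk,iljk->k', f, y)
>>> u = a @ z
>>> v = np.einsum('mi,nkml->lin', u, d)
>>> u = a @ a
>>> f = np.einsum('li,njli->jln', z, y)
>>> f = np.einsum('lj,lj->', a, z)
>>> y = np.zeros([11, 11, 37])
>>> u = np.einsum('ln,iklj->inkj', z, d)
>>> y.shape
(11, 11, 37)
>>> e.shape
(5,)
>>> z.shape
(5, 5)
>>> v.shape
(3, 5, 37)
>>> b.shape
(5,)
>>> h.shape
(3, 11)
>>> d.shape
(37, 37, 5, 3)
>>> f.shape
()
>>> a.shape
(5, 5)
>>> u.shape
(37, 5, 37, 3)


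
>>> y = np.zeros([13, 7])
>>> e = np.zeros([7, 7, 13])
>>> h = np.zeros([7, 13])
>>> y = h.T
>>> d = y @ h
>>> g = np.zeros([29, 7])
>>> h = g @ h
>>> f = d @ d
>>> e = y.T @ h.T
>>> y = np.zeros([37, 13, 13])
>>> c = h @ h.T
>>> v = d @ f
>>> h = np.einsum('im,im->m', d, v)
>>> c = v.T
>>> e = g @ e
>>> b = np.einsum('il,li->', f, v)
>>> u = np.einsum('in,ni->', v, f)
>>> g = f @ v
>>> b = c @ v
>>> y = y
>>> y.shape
(37, 13, 13)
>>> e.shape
(29, 29)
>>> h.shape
(13,)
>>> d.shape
(13, 13)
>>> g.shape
(13, 13)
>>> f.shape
(13, 13)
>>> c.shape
(13, 13)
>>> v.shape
(13, 13)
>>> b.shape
(13, 13)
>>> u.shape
()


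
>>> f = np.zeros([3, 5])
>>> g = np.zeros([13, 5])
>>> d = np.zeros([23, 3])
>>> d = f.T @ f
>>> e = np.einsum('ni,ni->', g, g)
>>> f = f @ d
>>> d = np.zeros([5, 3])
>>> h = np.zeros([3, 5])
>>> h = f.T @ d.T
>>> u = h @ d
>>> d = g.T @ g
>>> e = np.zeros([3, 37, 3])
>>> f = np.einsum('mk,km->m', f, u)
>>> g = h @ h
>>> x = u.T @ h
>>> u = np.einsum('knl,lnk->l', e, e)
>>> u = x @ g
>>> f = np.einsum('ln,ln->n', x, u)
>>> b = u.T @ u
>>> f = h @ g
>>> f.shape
(5, 5)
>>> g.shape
(5, 5)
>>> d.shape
(5, 5)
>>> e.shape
(3, 37, 3)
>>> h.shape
(5, 5)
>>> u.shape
(3, 5)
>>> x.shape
(3, 5)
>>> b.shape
(5, 5)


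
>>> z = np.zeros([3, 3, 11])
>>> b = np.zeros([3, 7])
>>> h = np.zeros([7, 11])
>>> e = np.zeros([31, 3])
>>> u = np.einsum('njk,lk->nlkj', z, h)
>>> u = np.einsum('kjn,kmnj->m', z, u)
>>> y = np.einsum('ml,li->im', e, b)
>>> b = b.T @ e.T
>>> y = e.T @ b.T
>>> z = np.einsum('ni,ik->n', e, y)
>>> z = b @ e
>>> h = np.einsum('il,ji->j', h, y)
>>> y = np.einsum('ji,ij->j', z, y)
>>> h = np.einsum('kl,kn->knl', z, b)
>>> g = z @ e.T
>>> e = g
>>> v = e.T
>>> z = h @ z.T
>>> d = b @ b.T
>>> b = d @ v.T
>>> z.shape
(7, 31, 7)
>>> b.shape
(7, 31)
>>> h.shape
(7, 31, 3)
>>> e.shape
(7, 31)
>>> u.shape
(7,)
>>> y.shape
(7,)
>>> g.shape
(7, 31)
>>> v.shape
(31, 7)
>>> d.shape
(7, 7)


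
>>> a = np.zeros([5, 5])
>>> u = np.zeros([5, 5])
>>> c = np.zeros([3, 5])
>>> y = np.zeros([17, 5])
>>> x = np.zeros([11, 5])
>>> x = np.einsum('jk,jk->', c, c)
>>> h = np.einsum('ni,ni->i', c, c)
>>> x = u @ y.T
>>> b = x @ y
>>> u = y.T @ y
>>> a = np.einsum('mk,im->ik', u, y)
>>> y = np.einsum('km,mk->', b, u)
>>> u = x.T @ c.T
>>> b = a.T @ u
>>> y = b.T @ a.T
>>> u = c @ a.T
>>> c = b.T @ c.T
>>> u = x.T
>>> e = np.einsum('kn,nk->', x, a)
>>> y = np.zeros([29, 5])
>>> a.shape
(17, 5)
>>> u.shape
(17, 5)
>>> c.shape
(3, 3)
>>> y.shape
(29, 5)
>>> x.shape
(5, 17)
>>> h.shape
(5,)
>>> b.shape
(5, 3)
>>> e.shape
()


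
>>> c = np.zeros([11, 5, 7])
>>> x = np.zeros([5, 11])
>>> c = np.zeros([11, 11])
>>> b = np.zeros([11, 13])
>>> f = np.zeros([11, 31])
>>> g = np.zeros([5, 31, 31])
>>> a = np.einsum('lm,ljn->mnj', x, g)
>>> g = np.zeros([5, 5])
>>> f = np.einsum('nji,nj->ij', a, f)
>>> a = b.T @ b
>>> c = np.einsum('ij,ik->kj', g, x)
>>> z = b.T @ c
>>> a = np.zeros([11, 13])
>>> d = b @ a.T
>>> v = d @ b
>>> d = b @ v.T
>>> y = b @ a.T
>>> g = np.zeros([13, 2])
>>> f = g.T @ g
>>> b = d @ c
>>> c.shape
(11, 5)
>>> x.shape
(5, 11)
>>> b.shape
(11, 5)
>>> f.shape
(2, 2)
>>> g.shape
(13, 2)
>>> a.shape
(11, 13)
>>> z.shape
(13, 5)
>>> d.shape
(11, 11)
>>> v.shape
(11, 13)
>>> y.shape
(11, 11)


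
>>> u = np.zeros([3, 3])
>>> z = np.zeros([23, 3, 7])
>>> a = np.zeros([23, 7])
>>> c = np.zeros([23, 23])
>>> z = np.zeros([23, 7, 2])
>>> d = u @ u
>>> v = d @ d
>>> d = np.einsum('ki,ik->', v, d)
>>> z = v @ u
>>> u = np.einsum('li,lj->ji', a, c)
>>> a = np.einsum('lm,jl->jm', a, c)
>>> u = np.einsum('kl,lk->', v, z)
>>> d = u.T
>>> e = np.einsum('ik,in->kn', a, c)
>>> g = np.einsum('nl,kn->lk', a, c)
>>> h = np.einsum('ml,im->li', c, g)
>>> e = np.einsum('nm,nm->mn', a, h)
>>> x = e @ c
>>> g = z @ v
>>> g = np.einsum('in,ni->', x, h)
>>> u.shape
()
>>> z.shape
(3, 3)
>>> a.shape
(23, 7)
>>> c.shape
(23, 23)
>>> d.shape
()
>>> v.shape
(3, 3)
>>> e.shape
(7, 23)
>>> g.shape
()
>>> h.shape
(23, 7)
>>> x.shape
(7, 23)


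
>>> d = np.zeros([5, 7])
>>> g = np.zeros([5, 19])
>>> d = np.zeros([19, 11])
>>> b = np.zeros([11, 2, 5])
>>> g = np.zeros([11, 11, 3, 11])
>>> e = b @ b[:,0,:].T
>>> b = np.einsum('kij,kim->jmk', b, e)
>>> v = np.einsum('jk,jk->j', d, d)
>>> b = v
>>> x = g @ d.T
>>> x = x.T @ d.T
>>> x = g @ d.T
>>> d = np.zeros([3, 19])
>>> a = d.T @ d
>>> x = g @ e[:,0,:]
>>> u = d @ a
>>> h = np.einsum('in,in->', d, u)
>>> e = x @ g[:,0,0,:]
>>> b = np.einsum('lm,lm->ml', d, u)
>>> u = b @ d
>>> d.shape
(3, 19)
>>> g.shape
(11, 11, 3, 11)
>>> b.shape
(19, 3)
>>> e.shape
(11, 11, 3, 11)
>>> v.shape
(19,)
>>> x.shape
(11, 11, 3, 11)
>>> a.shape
(19, 19)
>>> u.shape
(19, 19)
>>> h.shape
()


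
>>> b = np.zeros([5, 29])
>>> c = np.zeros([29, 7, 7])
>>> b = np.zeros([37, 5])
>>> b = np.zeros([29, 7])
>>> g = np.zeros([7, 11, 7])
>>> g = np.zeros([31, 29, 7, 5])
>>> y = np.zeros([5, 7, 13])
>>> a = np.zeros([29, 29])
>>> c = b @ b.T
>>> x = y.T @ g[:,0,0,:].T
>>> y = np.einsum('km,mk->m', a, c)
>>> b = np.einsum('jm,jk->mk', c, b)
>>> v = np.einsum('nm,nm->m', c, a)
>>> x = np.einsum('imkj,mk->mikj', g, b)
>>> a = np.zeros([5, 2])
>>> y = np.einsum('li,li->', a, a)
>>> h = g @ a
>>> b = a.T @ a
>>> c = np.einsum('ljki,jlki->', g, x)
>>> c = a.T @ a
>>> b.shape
(2, 2)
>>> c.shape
(2, 2)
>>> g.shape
(31, 29, 7, 5)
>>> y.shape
()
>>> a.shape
(5, 2)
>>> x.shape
(29, 31, 7, 5)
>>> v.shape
(29,)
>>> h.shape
(31, 29, 7, 2)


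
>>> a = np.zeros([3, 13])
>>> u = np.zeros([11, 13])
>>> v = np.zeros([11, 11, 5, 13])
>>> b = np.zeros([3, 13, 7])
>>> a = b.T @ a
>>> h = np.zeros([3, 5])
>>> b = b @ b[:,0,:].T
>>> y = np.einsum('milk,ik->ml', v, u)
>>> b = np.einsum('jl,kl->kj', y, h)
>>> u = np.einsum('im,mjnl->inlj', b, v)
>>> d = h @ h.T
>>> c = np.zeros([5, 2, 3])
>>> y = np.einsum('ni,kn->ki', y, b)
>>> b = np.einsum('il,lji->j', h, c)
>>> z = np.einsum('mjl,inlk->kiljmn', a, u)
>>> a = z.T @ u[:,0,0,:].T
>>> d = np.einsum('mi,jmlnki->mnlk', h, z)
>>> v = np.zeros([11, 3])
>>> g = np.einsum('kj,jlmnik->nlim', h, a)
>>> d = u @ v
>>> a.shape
(5, 7, 13, 13, 3, 3)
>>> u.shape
(3, 5, 13, 11)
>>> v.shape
(11, 3)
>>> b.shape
(2,)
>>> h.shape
(3, 5)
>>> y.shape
(3, 5)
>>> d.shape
(3, 5, 13, 3)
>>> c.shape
(5, 2, 3)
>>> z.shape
(11, 3, 13, 13, 7, 5)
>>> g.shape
(13, 7, 3, 13)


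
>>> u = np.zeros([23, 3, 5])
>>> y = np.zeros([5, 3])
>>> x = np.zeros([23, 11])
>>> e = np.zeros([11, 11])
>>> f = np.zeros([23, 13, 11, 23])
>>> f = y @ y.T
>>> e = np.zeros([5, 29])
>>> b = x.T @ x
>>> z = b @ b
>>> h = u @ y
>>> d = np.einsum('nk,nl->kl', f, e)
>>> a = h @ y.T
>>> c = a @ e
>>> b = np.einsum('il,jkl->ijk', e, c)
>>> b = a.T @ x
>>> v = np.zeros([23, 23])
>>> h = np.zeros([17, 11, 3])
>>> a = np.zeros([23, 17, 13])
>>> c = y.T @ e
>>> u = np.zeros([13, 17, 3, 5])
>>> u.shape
(13, 17, 3, 5)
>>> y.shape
(5, 3)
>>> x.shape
(23, 11)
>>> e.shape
(5, 29)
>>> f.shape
(5, 5)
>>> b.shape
(5, 3, 11)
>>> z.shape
(11, 11)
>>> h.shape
(17, 11, 3)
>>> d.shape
(5, 29)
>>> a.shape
(23, 17, 13)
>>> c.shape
(3, 29)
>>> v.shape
(23, 23)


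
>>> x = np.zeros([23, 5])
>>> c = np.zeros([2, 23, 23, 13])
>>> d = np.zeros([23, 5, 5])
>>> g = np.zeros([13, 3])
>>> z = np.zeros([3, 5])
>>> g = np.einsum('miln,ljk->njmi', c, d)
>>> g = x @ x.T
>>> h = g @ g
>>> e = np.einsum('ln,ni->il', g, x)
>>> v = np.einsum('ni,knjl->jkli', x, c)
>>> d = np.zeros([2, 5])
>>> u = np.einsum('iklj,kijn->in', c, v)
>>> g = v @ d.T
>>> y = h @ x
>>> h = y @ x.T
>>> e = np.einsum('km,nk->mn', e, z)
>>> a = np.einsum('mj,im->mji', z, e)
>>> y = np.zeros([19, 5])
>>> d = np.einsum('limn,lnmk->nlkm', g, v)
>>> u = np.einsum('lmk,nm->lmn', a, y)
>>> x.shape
(23, 5)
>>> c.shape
(2, 23, 23, 13)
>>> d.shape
(2, 23, 5, 13)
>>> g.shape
(23, 2, 13, 2)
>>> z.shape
(3, 5)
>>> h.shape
(23, 23)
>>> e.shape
(23, 3)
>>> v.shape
(23, 2, 13, 5)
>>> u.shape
(3, 5, 19)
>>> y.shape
(19, 5)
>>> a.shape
(3, 5, 23)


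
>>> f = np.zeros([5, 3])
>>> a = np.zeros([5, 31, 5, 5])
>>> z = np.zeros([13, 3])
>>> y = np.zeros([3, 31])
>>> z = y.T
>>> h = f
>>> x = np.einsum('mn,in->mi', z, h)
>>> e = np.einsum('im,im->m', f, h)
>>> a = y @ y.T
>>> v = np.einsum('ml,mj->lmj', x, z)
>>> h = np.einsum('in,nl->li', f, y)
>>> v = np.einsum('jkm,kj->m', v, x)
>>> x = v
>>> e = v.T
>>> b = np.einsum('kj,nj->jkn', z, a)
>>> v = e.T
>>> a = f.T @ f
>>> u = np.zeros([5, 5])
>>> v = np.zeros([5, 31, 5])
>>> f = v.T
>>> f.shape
(5, 31, 5)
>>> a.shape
(3, 3)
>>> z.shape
(31, 3)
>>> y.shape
(3, 31)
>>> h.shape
(31, 5)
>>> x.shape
(3,)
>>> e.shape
(3,)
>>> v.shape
(5, 31, 5)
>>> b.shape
(3, 31, 3)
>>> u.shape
(5, 5)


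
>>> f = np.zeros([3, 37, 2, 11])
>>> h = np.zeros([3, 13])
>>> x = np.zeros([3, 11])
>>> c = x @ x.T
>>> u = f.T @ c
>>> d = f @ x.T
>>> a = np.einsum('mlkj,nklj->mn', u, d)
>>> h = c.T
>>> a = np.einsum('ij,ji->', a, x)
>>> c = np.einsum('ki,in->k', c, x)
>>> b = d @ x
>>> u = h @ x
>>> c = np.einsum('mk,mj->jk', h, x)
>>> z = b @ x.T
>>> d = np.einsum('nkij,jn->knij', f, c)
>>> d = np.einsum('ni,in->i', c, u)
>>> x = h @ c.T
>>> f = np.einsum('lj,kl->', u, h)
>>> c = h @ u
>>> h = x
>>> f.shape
()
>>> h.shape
(3, 11)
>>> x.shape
(3, 11)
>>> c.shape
(3, 11)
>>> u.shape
(3, 11)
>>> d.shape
(3,)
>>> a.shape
()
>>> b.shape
(3, 37, 2, 11)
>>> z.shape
(3, 37, 2, 3)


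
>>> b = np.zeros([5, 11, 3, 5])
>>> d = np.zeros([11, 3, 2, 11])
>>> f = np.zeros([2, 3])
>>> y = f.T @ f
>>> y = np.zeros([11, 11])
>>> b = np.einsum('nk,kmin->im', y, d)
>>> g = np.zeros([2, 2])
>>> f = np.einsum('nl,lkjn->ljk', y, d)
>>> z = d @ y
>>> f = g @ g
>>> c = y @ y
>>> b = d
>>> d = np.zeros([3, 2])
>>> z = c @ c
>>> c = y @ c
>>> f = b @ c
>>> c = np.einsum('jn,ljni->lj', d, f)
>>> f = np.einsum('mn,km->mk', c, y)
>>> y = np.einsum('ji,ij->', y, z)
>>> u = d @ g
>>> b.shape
(11, 3, 2, 11)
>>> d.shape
(3, 2)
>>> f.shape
(11, 11)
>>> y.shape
()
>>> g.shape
(2, 2)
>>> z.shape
(11, 11)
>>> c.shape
(11, 3)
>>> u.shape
(3, 2)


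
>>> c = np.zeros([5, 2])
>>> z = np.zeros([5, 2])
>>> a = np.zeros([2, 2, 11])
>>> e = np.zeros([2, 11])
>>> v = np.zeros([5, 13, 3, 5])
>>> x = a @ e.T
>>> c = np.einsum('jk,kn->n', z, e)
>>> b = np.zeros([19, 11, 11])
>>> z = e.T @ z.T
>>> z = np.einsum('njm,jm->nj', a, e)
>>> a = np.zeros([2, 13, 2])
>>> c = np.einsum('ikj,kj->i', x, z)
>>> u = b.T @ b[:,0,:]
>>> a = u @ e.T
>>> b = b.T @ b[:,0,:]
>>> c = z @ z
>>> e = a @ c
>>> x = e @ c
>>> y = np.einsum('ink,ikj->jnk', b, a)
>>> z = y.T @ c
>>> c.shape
(2, 2)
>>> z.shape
(11, 11, 2)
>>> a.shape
(11, 11, 2)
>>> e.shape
(11, 11, 2)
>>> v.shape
(5, 13, 3, 5)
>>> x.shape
(11, 11, 2)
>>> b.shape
(11, 11, 11)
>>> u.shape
(11, 11, 11)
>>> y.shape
(2, 11, 11)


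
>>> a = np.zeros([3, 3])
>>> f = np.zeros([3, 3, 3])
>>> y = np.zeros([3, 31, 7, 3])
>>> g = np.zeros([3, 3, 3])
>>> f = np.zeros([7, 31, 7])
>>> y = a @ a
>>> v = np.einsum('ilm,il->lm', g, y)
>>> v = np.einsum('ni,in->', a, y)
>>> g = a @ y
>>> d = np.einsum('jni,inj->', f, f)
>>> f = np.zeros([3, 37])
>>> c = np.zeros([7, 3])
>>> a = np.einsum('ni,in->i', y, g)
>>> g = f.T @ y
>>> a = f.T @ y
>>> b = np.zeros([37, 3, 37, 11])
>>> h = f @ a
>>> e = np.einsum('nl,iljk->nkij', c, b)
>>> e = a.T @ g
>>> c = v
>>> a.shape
(37, 3)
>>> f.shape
(3, 37)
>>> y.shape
(3, 3)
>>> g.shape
(37, 3)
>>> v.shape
()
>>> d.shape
()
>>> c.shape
()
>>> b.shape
(37, 3, 37, 11)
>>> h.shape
(3, 3)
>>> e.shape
(3, 3)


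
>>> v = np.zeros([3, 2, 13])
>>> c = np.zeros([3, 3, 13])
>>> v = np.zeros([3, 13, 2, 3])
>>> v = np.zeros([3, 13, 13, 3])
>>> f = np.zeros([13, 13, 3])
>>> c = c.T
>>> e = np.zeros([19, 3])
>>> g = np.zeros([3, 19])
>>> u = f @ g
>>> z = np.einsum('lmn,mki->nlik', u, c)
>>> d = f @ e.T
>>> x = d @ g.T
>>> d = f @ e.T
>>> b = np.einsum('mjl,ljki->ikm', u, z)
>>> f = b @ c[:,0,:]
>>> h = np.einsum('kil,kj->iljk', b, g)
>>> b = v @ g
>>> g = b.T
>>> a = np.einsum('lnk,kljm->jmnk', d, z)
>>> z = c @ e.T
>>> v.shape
(3, 13, 13, 3)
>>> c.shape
(13, 3, 3)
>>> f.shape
(3, 3, 3)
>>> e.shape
(19, 3)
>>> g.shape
(19, 13, 13, 3)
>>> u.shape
(13, 13, 19)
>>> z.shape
(13, 3, 19)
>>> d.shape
(13, 13, 19)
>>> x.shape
(13, 13, 3)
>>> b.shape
(3, 13, 13, 19)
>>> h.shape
(3, 13, 19, 3)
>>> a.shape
(3, 3, 13, 19)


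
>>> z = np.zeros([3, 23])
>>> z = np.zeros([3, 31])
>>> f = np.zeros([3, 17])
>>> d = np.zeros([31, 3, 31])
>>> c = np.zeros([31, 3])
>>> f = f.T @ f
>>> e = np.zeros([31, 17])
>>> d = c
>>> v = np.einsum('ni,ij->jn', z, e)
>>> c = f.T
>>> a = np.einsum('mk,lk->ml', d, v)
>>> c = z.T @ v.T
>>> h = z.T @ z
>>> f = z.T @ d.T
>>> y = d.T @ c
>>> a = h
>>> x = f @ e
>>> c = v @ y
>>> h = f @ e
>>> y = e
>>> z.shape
(3, 31)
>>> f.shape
(31, 31)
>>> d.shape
(31, 3)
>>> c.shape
(17, 17)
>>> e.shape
(31, 17)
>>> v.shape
(17, 3)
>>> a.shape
(31, 31)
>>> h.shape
(31, 17)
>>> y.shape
(31, 17)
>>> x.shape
(31, 17)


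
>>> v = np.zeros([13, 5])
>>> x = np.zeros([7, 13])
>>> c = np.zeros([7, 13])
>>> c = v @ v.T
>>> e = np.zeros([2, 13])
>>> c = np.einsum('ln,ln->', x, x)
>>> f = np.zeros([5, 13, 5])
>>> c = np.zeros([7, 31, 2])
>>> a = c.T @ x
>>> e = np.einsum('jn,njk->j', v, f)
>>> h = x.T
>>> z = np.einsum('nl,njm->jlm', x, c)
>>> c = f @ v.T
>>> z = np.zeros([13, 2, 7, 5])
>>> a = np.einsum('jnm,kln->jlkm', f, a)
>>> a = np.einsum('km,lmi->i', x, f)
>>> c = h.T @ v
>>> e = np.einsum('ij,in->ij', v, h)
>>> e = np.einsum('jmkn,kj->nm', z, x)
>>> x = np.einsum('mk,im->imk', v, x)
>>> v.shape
(13, 5)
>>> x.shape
(7, 13, 5)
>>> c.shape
(7, 5)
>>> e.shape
(5, 2)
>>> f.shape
(5, 13, 5)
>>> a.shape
(5,)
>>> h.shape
(13, 7)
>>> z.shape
(13, 2, 7, 5)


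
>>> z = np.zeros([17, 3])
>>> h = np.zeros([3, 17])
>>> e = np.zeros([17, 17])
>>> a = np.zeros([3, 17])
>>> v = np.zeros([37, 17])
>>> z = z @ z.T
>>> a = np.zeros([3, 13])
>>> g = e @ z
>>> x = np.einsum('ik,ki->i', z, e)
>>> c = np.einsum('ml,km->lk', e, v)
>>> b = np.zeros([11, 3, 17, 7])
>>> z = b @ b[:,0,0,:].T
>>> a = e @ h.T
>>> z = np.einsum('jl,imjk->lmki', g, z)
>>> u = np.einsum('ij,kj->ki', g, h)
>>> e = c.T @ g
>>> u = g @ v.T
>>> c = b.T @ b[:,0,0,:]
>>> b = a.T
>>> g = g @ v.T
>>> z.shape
(17, 3, 11, 11)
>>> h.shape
(3, 17)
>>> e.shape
(37, 17)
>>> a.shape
(17, 3)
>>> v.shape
(37, 17)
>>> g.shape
(17, 37)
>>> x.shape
(17,)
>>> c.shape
(7, 17, 3, 7)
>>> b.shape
(3, 17)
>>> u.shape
(17, 37)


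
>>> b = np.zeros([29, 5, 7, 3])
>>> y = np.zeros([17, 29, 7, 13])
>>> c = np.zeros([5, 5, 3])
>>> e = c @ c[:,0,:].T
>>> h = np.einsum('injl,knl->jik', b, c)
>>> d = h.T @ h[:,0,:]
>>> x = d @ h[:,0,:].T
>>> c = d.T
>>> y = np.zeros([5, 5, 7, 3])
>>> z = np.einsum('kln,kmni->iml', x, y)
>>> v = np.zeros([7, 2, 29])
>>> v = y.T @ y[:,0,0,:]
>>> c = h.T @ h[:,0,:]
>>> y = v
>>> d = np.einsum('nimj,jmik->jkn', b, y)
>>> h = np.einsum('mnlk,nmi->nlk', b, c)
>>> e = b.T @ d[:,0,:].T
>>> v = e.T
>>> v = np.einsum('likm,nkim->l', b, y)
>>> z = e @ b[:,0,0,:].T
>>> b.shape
(29, 5, 7, 3)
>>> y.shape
(3, 7, 5, 3)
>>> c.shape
(5, 29, 5)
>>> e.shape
(3, 7, 5, 3)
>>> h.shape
(5, 7, 3)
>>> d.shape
(3, 3, 29)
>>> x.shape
(5, 29, 7)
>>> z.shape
(3, 7, 5, 29)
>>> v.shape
(29,)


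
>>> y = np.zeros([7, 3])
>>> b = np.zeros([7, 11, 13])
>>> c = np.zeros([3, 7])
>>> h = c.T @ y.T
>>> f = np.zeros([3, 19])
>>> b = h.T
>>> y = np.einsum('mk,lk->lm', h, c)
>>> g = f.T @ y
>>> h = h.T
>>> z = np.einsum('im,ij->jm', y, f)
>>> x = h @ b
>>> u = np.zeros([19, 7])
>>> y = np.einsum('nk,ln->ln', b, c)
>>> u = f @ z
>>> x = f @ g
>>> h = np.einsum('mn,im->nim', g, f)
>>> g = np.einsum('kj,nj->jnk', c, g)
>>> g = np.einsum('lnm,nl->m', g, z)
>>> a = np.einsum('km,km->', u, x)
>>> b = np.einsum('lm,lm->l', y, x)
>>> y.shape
(3, 7)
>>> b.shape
(3,)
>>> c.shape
(3, 7)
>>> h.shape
(7, 3, 19)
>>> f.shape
(3, 19)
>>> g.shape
(3,)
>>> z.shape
(19, 7)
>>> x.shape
(3, 7)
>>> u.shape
(3, 7)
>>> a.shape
()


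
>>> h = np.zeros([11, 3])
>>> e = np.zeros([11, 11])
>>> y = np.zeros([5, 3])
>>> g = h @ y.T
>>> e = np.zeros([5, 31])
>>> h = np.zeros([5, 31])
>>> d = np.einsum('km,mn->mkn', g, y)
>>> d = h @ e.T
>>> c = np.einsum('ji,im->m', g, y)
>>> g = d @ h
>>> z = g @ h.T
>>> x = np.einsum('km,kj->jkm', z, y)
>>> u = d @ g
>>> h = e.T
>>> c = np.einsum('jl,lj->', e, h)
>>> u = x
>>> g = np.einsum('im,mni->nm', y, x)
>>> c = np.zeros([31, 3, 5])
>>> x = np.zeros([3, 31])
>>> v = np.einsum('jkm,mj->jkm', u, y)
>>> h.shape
(31, 5)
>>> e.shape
(5, 31)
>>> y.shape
(5, 3)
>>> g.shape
(5, 3)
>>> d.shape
(5, 5)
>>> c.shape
(31, 3, 5)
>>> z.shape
(5, 5)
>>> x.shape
(3, 31)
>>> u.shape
(3, 5, 5)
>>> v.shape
(3, 5, 5)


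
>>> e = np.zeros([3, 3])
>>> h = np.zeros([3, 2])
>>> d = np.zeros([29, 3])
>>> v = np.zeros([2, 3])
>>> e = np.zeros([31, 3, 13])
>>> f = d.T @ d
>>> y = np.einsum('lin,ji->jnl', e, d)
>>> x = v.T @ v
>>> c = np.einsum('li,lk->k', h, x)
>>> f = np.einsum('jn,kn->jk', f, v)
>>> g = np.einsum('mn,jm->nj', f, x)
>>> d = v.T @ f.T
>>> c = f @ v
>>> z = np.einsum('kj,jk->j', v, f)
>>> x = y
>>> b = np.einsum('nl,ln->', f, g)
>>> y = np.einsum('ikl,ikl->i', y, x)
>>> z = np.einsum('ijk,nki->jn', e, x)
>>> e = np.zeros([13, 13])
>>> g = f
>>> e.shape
(13, 13)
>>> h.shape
(3, 2)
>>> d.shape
(3, 3)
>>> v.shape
(2, 3)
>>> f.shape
(3, 2)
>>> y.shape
(29,)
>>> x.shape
(29, 13, 31)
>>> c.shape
(3, 3)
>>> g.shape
(3, 2)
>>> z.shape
(3, 29)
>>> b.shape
()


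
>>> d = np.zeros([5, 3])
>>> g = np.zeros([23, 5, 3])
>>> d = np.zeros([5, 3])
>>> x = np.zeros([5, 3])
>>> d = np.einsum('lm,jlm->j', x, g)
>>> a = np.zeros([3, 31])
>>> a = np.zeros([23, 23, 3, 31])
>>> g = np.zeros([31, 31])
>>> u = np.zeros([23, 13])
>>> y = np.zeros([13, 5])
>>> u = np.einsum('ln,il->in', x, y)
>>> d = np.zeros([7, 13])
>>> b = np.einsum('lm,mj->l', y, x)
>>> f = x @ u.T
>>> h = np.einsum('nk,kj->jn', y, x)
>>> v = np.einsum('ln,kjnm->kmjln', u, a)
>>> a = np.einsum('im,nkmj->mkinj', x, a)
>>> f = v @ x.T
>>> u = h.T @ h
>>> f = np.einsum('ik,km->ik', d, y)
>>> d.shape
(7, 13)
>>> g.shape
(31, 31)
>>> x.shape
(5, 3)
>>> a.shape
(3, 23, 5, 23, 31)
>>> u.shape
(13, 13)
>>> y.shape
(13, 5)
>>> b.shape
(13,)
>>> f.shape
(7, 13)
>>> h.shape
(3, 13)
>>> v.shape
(23, 31, 23, 13, 3)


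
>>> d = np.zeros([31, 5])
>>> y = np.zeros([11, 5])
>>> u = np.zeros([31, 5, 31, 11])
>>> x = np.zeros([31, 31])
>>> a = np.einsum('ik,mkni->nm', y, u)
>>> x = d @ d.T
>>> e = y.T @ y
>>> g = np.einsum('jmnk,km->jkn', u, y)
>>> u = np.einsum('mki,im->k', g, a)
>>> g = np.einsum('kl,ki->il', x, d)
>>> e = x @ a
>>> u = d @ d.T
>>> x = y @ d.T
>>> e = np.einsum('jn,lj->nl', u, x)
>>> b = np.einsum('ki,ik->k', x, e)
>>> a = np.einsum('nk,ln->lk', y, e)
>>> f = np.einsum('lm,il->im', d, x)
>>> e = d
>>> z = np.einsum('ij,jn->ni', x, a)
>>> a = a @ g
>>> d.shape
(31, 5)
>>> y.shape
(11, 5)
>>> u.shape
(31, 31)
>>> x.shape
(11, 31)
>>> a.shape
(31, 31)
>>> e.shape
(31, 5)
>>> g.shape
(5, 31)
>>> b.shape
(11,)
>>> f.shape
(11, 5)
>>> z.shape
(5, 11)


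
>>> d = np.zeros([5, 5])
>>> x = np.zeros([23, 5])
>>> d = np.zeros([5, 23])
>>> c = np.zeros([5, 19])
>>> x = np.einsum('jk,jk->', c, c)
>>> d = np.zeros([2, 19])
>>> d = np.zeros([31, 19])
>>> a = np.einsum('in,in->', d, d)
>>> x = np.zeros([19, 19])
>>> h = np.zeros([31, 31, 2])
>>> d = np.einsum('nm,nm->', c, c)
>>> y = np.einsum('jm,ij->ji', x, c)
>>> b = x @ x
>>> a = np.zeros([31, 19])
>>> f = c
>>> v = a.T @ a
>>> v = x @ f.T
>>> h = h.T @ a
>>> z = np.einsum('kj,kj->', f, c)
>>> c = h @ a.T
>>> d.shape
()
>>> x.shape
(19, 19)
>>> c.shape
(2, 31, 31)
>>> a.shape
(31, 19)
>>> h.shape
(2, 31, 19)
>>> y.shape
(19, 5)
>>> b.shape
(19, 19)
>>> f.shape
(5, 19)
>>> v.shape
(19, 5)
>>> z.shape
()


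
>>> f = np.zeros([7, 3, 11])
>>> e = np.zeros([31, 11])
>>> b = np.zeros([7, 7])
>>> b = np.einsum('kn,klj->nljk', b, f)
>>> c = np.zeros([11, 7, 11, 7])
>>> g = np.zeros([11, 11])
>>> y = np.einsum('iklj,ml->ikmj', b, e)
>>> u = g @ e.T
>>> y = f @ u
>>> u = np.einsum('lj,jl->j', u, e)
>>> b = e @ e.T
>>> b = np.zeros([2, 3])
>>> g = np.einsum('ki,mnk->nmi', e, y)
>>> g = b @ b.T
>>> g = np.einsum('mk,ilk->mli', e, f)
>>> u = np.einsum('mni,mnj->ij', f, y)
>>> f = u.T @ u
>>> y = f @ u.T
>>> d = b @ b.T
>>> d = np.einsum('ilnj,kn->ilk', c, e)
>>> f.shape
(31, 31)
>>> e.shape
(31, 11)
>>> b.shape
(2, 3)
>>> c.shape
(11, 7, 11, 7)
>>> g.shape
(31, 3, 7)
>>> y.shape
(31, 11)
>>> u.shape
(11, 31)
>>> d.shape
(11, 7, 31)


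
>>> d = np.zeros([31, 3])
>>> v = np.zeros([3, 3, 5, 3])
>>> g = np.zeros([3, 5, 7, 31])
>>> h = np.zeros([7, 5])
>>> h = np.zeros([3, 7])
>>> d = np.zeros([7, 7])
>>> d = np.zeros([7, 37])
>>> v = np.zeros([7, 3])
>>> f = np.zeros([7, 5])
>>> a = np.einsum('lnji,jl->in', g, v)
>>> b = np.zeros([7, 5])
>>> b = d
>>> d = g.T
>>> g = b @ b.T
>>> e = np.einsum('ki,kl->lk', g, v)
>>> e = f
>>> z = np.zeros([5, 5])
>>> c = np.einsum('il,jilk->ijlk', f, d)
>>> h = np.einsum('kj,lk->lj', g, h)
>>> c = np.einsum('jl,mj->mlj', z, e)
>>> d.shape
(31, 7, 5, 3)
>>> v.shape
(7, 3)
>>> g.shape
(7, 7)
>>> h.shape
(3, 7)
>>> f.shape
(7, 5)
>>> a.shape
(31, 5)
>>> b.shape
(7, 37)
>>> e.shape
(7, 5)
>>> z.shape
(5, 5)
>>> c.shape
(7, 5, 5)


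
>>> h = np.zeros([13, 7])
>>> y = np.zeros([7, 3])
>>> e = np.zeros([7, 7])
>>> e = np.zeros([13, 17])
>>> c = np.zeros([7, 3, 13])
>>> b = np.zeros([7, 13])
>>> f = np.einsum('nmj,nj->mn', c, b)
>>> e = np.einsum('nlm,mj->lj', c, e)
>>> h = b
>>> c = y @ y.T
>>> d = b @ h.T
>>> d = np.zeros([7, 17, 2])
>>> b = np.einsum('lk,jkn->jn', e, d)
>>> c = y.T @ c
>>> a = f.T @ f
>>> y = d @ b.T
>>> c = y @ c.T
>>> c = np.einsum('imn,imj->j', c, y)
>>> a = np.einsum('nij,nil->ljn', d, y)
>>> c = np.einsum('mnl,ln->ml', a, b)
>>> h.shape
(7, 13)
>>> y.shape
(7, 17, 7)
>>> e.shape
(3, 17)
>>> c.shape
(7, 7)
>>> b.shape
(7, 2)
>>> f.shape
(3, 7)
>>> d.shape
(7, 17, 2)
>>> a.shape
(7, 2, 7)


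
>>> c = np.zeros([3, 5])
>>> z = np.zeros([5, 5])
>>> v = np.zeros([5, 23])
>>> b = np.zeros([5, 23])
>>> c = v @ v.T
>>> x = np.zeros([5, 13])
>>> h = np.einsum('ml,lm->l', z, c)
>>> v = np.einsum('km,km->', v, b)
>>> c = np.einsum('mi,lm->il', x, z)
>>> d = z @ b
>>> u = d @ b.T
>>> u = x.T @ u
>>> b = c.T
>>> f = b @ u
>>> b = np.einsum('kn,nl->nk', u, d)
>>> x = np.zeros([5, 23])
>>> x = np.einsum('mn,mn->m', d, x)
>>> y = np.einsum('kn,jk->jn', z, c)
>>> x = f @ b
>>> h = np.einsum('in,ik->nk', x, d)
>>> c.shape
(13, 5)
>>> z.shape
(5, 5)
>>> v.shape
()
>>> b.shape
(5, 13)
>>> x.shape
(5, 13)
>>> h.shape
(13, 23)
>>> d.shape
(5, 23)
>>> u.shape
(13, 5)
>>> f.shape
(5, 5)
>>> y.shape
(13, 5)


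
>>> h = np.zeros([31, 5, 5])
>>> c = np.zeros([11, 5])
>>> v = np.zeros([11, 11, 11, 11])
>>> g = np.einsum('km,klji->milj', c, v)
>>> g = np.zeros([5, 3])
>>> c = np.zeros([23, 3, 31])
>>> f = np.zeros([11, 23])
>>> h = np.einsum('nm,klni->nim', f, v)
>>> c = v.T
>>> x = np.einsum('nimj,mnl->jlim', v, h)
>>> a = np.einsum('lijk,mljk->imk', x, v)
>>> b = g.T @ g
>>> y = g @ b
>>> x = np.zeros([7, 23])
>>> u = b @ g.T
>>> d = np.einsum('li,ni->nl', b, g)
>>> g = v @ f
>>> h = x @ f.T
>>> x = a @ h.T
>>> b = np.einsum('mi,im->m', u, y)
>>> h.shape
(7, 11)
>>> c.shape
(11, 11, 11, 11)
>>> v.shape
(11, 11, 11, 11)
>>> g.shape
(11, 11, 11, 23)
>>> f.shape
(11, 23)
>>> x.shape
(23, 11, 7)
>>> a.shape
(23, 11, 11)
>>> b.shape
(3,)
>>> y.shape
(5, 3)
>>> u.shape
(3, 5)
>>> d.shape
(5, 3)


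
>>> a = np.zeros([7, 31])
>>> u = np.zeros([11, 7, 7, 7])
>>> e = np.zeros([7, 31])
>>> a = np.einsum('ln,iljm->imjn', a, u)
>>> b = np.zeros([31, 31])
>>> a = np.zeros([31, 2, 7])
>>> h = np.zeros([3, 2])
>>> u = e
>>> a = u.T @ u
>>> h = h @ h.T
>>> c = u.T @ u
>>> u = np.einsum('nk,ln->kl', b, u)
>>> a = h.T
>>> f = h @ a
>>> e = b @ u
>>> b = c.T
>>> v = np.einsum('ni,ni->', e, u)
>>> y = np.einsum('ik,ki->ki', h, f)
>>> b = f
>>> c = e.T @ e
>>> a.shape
(3, 3)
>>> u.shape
(31, 7)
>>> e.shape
(31, 7)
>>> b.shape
(3, 3)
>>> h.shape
(3, 3)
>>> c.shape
(7, 7)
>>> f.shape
(3, 3)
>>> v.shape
()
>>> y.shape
(3, 3)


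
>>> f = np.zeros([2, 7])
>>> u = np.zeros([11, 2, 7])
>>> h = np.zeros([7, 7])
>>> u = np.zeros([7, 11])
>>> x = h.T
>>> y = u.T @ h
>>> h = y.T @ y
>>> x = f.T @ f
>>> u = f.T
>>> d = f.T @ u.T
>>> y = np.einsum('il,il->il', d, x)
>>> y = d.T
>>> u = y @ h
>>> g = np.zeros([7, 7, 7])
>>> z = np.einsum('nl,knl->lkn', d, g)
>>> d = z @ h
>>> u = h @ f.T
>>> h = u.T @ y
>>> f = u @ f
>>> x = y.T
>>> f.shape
(7, 7)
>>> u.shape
(7, 2)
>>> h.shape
(2, 7)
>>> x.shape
(7, 7)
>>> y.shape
(7, 7)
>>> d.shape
(7, 7, 7)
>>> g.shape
(7, 7, 7)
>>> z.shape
(7, 7, 7)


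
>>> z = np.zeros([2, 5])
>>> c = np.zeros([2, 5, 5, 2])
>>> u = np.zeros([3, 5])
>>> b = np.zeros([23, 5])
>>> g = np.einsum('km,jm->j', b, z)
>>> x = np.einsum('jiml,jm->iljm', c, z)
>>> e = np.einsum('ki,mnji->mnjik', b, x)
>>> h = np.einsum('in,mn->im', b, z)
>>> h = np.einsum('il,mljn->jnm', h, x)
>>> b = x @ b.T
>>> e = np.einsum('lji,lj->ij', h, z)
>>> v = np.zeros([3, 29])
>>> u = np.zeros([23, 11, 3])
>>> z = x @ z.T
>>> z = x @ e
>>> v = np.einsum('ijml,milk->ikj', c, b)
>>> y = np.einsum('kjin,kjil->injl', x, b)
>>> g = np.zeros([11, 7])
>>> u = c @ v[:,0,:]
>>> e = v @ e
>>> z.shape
(5, 2, 2, 5)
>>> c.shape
(2, 5, 5, 2)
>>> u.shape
(2, 5, 5, 5)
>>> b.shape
(5, 2, 2, 23)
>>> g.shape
(11, 7)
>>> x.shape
(5, 2, 2, 5)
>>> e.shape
(2, 23, 5)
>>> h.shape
(2, 5, 5)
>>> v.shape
(2, 23, 5)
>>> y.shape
(2, 5, 2, 23)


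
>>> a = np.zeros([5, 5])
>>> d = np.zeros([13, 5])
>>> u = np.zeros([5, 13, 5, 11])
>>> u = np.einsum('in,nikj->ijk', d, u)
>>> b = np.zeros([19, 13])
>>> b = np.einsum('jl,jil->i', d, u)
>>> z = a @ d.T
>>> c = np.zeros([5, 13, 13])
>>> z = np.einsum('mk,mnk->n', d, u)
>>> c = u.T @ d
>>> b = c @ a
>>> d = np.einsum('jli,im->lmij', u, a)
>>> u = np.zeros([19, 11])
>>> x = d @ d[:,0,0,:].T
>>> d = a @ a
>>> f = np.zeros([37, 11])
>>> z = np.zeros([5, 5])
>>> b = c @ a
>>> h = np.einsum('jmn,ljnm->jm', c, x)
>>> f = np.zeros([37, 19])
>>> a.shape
(5, 5)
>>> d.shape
(5, 5)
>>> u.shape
(19, 11)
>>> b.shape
(5, 11, 5)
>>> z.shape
(5, 5)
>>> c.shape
(5, 11, 5)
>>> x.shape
(11, 5, 5, 11)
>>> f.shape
(37, 19)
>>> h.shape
(5, 11)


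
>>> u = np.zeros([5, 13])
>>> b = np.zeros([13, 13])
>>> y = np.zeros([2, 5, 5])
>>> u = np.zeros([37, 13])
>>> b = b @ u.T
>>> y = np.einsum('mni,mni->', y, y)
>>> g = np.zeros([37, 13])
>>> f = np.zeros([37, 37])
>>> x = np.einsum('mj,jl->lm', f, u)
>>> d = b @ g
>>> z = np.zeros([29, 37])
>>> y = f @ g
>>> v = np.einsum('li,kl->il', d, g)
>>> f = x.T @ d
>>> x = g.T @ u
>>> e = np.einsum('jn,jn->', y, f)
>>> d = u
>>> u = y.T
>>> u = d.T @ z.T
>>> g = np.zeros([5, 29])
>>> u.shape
(13, 29)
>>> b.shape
(13, 37)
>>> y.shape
(37, 13)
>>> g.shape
(5, 29)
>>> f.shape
(37, 13)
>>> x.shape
(13, 13)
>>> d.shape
(37, 13)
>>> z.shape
(29, 37)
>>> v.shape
(13, 13)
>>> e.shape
()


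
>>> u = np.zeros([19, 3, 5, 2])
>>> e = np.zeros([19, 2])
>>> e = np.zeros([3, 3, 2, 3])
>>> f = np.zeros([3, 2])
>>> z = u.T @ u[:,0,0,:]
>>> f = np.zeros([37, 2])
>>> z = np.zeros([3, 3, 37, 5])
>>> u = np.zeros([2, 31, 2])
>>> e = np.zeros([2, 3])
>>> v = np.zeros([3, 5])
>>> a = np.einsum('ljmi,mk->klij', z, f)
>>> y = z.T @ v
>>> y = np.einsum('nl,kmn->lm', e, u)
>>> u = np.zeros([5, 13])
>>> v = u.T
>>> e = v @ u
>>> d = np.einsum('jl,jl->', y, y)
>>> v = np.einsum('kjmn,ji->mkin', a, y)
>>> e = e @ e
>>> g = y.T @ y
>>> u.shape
(5, 13)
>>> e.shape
(13, 13)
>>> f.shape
(37, 2)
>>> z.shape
(3, 3, 37, 5)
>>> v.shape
(5, 2, 31, 3)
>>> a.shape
(2, 3, 5, 3)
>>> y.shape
(3, 31)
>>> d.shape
()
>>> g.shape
(31, 31)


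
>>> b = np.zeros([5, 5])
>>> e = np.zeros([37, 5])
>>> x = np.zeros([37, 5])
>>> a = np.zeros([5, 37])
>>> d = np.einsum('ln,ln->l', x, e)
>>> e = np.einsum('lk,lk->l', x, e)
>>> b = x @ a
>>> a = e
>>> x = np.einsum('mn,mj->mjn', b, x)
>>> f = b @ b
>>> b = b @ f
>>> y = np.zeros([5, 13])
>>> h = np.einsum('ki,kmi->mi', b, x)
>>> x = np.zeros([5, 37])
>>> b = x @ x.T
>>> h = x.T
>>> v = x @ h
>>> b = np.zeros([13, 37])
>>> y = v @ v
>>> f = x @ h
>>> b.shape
(13, 37)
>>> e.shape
(37,)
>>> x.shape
(5, 37)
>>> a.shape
(37,)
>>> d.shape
(37,)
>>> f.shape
(5, 5)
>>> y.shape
(5, 5)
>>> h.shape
(37, 5)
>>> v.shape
(5, 5)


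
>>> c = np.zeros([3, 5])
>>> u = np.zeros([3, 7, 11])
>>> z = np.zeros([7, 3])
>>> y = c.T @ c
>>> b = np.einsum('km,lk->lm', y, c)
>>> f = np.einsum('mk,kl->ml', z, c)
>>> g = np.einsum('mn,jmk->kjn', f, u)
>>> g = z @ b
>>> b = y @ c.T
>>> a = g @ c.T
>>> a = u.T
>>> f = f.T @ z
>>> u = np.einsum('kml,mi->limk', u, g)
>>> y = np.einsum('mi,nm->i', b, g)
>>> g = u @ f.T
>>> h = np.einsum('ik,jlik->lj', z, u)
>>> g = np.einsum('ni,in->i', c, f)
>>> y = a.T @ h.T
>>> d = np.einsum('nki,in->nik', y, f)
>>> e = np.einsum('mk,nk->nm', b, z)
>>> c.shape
(3, 5)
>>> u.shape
(11, 5, 7, 3)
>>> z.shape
(7, 3)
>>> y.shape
(3, 7, 5)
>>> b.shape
(5, 3)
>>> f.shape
(5, 3)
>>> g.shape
(5,)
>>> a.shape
(11, 7, 3)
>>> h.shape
(5, 11)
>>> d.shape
(3, 5, 7)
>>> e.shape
(7, 5)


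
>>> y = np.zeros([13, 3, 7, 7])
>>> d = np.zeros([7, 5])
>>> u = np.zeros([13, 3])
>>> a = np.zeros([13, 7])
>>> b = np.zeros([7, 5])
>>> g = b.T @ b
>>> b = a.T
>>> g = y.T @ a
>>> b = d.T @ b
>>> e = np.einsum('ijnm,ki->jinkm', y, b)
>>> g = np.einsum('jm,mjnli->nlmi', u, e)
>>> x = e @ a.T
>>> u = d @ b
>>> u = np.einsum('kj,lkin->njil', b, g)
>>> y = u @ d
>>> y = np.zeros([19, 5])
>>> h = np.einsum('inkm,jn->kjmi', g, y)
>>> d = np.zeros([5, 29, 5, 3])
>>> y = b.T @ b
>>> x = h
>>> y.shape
(13, 13)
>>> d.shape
(5, 29, 5, 3)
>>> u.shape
(7, 13, 3, 7)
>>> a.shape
(13, 7)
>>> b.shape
(5, 13)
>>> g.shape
(7, 5, 3, 7)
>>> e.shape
(3, 13, 7, 5, 7)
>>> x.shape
(3, 19, 7, 7)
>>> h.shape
(3, 19, 7, 7)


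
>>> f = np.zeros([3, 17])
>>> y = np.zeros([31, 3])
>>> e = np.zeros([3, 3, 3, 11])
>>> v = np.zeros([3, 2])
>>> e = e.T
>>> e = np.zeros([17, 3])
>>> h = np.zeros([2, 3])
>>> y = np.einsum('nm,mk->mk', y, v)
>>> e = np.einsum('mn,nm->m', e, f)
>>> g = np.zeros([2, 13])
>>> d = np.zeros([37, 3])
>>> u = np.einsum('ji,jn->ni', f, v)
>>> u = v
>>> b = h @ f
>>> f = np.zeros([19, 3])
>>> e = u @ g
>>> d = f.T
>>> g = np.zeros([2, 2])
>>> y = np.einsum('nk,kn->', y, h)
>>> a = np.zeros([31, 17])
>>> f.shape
(19, 3)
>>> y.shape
()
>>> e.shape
(3, 13)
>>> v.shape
(3, 2)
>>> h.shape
(2, 3)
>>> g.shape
(2, 2)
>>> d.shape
(3, 19)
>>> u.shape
(3, 2)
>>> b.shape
(2, 17)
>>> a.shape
(31, 17)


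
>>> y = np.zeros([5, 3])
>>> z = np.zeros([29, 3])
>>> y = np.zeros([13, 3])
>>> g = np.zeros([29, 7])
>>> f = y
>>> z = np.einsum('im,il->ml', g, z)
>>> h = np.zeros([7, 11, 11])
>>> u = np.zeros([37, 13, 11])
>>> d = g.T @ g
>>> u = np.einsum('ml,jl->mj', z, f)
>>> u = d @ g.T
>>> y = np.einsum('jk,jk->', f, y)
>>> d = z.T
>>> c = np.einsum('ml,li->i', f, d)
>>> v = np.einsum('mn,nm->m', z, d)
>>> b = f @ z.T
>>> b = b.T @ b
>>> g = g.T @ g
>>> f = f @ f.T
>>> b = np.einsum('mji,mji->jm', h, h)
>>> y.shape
()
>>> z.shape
(7, 3)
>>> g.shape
(7, 7)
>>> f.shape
(13, 13)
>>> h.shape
(7, 11, 11)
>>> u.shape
(7, 29)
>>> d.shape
(3, 7)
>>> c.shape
(7,)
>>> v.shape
(7,)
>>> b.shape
(11, 7)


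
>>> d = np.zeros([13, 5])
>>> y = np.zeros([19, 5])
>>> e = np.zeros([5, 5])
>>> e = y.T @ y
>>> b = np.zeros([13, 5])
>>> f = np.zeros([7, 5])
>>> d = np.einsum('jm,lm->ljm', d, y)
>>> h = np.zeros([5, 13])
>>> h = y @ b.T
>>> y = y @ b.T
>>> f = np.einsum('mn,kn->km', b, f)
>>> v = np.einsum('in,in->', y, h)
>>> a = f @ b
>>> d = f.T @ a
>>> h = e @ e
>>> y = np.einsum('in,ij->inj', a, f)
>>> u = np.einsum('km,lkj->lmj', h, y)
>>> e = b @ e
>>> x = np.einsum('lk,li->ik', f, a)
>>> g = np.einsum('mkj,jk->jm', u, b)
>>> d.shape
(13, 5)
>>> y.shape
(7, 5, 13)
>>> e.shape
(13, 5)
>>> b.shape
(13, 5)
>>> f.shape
(7, 13)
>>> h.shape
(5, 5)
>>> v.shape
()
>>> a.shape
(7, 5)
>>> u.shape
(7, 5, 13)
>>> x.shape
(5, 13)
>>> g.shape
(13, 7)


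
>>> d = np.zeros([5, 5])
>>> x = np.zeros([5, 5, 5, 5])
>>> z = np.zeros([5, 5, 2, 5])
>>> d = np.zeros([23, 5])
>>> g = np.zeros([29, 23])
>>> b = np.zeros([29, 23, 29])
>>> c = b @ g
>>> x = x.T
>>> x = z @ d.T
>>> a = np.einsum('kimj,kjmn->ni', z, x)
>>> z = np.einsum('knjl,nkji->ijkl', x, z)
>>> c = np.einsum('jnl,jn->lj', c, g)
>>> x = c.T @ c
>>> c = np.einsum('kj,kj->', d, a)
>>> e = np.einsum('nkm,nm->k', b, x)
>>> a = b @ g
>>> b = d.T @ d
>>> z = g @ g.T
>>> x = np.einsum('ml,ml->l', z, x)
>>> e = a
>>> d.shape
(23, 5)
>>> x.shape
(29,)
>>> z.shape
(29, 29)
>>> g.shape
(29, 23)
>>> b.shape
(5, 5)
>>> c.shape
()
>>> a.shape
(29, 23, 23)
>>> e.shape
(29, 23, 23)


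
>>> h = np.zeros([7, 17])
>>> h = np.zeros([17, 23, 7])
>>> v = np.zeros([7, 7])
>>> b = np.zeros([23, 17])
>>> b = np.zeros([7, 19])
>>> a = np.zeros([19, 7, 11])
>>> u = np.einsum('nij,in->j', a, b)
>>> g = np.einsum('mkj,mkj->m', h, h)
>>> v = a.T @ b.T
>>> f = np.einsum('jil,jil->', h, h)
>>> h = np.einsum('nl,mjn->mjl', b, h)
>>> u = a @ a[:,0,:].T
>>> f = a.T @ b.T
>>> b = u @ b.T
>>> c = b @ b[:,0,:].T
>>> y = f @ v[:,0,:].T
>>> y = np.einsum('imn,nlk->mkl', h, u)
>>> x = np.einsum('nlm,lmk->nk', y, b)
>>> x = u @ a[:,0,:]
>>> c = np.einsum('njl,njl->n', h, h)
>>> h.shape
(17, 23, 19)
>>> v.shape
(11, 7, 7)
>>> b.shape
(19, 7, 7)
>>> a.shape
(19, 7, 11)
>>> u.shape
(19, 7, 19)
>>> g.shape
(17,)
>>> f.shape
(11, 7, 7)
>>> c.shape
(17,)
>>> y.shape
(23, 19, 7)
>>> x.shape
(19, 7, 11)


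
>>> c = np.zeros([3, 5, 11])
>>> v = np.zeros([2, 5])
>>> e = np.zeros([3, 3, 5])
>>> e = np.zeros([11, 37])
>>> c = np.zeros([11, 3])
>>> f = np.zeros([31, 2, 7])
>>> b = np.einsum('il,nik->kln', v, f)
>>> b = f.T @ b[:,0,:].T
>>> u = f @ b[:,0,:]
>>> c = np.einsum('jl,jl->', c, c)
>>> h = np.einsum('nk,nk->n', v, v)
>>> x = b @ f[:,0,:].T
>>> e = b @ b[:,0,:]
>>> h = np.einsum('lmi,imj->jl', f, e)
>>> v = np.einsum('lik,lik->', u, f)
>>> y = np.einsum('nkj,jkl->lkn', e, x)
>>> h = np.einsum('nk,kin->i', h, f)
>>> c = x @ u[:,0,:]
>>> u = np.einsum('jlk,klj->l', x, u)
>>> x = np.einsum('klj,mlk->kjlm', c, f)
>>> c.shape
(7, 2, 7)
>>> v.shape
()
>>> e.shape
(7, 2, 7)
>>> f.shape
(31, 2, 7)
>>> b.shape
(7, 2, 7)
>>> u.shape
(2,)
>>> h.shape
(2,)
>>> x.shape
(7, 7, 2, 31)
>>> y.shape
(31, 2, 7)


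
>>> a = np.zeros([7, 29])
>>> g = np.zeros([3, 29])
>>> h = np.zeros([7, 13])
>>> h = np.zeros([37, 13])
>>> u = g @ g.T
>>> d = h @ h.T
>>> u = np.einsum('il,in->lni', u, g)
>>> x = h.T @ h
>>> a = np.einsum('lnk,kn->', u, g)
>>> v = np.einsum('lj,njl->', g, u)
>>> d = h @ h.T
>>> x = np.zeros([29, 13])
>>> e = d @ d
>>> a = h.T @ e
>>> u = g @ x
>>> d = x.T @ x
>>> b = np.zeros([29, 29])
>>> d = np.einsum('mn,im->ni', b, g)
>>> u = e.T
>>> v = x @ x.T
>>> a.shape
(13, 37)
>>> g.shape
(3, 29)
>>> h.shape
(37, 13)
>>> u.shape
(37, 37)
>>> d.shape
(29, 3)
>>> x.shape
(29, 13)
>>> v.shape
(29, 29)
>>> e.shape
(37, 37)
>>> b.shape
(29, 29)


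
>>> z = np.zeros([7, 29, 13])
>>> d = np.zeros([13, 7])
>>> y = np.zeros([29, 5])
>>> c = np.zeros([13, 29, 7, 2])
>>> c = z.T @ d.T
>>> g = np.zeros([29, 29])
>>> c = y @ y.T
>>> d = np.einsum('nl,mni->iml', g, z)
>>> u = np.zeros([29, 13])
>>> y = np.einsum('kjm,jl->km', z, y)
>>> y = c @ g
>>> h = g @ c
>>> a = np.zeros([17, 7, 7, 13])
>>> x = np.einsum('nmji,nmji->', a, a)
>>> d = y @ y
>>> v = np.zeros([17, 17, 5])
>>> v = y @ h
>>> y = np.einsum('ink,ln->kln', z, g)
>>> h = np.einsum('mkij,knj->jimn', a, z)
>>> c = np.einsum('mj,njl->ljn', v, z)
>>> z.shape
(7, 29, 13)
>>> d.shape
(29, 29)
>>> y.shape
(13, 29, 29)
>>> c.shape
(13, 29, 7)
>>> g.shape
(29, 29)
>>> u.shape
(29, 13)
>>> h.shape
(13, 7, 17, 29)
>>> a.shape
(17, 7, 7, 13)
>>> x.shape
()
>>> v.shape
(29, 29)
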